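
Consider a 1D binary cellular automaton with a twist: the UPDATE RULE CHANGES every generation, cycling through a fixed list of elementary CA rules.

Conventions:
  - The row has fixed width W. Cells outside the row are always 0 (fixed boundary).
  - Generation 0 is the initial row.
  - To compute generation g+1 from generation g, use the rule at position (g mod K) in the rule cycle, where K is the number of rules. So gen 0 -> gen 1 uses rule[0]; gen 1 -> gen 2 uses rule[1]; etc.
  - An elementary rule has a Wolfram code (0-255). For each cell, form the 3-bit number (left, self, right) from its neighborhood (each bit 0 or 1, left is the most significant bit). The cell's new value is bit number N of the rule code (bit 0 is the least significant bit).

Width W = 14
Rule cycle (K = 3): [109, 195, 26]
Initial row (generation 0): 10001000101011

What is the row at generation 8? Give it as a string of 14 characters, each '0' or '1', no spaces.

Answer: 01001100111000

Derivation:
Gen 0: 10001000101011
Gen 1 (rule 109): 10101010111111
Gen 2 (rule 195): 00000000011111
Gen 3 (rule 26): 00000000110000
Gen 4 (rule 109): 11111110110111
Gen 5 (rule 195): 01111110010011
Gen 6 (rule 26): 11000001101110
Gen 7 (rule 109): 11011101111010
Gen 8 (rule 195): 01001100111000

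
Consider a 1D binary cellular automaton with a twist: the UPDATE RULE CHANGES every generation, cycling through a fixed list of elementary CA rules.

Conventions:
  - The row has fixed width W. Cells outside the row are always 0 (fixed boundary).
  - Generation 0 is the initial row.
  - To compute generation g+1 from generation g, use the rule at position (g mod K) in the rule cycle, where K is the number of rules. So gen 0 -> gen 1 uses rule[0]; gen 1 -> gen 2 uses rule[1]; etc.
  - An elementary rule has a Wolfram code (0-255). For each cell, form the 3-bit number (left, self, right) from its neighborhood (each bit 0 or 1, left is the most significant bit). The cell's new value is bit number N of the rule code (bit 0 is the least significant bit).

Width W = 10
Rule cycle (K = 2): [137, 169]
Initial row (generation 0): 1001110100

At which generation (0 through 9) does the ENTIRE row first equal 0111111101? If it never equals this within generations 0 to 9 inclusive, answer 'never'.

Gen 0: 1001110100
Gen 1 (rule 137): 0001100001
Gen 2 (rule 169): 1101001100
Gen 3 (rule 137): 1000001001
Gen 4 (rule 169): 0011100000
Gen 5 (rule 137): 1011001111
Gen 6 (rule 169): 0110001110
Gen 7 (rule 137): 0100101100
Gen 8 (rule 169): 0000011001
Gen 9 (rule 137): 1111010000

Answer: never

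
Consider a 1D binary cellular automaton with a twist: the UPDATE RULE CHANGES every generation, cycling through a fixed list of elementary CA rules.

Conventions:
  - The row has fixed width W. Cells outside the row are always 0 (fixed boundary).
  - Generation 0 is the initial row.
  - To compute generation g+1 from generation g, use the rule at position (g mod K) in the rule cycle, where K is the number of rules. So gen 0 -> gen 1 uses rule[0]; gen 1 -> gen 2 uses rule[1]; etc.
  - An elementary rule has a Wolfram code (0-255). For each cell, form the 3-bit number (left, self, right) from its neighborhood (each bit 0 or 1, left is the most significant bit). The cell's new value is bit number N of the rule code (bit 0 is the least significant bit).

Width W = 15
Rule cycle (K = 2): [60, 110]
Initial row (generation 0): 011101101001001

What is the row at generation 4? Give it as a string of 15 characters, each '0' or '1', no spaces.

Gen 0: 011101101001001
Gen 1 (rule 60): 010011011101101
Gen 2 (rule 110): 110111110111111
Gen 3 (rule 60): 101100001100000
Gen 4 (rule 110): 111100011100000

Answer: 111100011100000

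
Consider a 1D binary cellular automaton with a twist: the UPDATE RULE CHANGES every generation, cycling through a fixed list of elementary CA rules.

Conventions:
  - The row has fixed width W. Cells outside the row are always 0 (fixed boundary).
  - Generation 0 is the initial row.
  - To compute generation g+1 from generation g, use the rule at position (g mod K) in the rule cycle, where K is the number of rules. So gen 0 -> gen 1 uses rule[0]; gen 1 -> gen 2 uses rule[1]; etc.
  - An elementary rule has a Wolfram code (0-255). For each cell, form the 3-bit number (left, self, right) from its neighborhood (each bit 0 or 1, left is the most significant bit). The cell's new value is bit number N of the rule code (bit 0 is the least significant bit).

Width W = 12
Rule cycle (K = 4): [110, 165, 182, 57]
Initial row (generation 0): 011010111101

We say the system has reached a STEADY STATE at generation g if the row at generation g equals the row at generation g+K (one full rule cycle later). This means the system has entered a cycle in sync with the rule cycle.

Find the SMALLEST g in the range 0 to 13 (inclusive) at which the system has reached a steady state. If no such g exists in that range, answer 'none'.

Answer: 7

Derivation:
Gen 0: 011010111101
Gen 1 (rule 110): 111111100111
Gen 2 (rule 165): 011111000010
Gen 3 (rule 182): 101110100111
Gen 4 (rule 57): 011001010100
Gen 5 (rule 110): 111011111100
Gen 6 (rule 165): 010101111001
Gen 7 (rule 182): 111110110111
Gen 8 (rule 57): 100001101100
Gen 9 (rule 110): 100011111100
Gen 10 (rule 165): 101001111001
Gen 11 (rule 182): 111110110111
Gen 12 (rule 57): 100001101100
Gen 13 (rule 110): 100011111100
Gen 14 (rule 165): 101001111001
Gen 15 (rule 182): 111110110111
Gen 16 (rule 57): 100001101100
Gen 17 (rule 110): 100011111100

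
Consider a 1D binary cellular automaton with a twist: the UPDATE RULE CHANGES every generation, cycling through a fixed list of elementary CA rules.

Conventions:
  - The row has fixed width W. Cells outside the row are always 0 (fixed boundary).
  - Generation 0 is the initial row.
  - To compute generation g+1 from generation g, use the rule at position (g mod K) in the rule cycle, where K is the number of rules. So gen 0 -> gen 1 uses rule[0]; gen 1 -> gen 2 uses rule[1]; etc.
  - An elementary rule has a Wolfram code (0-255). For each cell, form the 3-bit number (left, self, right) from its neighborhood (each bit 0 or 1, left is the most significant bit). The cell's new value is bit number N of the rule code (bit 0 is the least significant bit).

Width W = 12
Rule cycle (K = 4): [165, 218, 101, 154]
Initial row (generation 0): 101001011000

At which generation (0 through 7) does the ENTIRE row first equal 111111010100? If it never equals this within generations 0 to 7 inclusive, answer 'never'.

Gen 0: 101001011000
Gen 1 (rule 165): 111001100011
Gen 2 (rule 218): 111111110111
Gen 3 (rule 101): 000000011001
Gen 4 (rule 154): 000000110110
Gen 5 (rule 165): 111110001000
Gen 6 (rule 218): 111111010100
Gen 7 (rule 101): 000001111101

Answer: 6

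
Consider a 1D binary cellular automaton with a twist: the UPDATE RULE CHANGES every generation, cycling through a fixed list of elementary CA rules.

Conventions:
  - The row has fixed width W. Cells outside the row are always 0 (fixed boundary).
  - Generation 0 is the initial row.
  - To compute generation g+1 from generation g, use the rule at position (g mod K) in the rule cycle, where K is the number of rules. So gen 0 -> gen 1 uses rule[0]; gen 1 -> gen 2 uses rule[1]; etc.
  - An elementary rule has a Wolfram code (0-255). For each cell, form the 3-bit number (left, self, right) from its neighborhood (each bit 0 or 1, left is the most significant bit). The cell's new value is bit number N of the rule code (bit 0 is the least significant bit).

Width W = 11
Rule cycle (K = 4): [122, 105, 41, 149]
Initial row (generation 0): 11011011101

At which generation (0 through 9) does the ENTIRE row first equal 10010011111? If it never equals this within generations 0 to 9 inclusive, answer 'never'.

Answer: 4

Derivation:
Gen 0: 11011011101
Gen 1 (rule 122): 11111110110
Gen 2 (rule 105): 10000011110
Gen 3 (rule 41): 00111010000
Gen 4 (rule 149): 10010011111
Gen 5 (rule 122): 01101110001
Gen 6 (rule 105): 01111010100
Gen 7 (rule 41): 01000101001
Gen 8 (rule 149): 01110101101
Gen 9 (rule 122): 11011011110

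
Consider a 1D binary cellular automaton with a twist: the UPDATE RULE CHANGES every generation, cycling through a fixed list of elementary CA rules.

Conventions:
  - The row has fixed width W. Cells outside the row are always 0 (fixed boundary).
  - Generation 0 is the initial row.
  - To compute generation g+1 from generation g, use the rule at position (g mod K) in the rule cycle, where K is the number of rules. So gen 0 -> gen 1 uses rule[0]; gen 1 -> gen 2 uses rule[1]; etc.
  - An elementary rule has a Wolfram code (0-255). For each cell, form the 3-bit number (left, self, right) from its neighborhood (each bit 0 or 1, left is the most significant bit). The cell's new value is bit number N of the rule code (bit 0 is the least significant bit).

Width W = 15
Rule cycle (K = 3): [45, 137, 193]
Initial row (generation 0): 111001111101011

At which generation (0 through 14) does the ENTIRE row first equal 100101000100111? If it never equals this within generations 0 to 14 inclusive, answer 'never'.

Answer: never

Derivation:
Gen 0: 111001111101011
Gen 1 (rule 45): 100001000011110
Gen 2 (rule 137): 001100011011100
Gen 3 (rule 193): 100101001001101
Gen 4 (rule 45): 100111001001011
Gen 5 (rule 137): 000110000000010
Gen 6 (rule 193): 110010111111000
Gen 7 (rule 45): 100011100000011
Gen 8 (rule 137): 001011001111010
Gen 9 (rule 193): 100001000111000
Gen 10 (rule 45): 101101010100011
Gen 11 (rule 137): 001000000001010
Gen 12 (rule 193): 100011111100000
Gen 13 (rule 45): 101010000001111
Gen 14 (rule 137): 000000111101110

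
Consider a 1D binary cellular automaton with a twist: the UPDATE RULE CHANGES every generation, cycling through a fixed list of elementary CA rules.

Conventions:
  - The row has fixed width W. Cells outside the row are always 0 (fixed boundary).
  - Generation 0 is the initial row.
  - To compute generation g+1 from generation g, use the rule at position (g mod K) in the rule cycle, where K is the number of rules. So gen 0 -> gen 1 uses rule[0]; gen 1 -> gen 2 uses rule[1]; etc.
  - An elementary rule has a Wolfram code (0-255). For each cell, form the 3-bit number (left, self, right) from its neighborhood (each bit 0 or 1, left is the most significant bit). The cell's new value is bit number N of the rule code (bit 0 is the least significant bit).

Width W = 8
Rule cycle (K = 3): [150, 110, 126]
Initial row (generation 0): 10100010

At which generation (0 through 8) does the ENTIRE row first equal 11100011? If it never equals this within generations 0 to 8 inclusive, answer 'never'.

Answer: never

Derivation:
Gen 0: 10100010
Gen 1 (rule 150): 10110111
Gen 2 (rule 110): 11111101
Gen 3 (rule 126): 10000111
Gen 4 (rule 150): 11001010
Gen 5 (rule 110): 11011110
Gen 6 (rule 126): 11110011
Gen 7 (rule 150): 01101100
Gen 8 (rule 110): 11111100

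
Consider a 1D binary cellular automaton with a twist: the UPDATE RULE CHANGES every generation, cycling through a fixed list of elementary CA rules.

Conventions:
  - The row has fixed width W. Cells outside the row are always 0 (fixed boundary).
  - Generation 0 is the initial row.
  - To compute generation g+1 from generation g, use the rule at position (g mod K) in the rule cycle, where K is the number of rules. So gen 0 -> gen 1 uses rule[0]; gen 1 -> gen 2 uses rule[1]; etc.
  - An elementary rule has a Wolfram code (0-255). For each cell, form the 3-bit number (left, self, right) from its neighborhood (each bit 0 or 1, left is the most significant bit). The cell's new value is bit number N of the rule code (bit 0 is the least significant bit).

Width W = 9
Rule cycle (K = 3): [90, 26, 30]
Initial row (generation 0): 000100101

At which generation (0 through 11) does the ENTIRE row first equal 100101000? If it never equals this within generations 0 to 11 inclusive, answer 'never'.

Gen 0: 000100101
Gen 1 (rule 90): 001011000
Gen 2 (rule 26): 010010100
Gen 3 (rule 30): 111110110
Gen 4 (rule 90): 100010111
Gen 5 (rule 26): 010100100
Gen 6 (rule 30): 110111110
Gen 7 (rule 90): 110100011
Gen 8 (rule 26): 100010110
Gen 9 (rule 30): 110110101
Gen 10 (rule 90): 110110000
Gen 11 (rule 26): 100101000

Answer: 11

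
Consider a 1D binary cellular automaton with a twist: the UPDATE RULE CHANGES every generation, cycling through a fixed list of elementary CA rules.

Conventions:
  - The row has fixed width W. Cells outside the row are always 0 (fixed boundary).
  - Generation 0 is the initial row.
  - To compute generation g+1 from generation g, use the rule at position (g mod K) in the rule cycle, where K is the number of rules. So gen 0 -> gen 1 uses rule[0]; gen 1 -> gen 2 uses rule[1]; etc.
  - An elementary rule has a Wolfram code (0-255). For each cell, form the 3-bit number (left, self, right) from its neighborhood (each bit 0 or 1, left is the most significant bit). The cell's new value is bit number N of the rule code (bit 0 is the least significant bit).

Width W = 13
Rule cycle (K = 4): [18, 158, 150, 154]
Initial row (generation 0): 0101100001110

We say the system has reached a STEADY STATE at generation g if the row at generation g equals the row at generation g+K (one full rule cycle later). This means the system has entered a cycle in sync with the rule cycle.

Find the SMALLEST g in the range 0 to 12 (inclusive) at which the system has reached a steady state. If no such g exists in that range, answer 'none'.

Gen 0: 0101100001110
Gen 1 (rule 18): 1000010010001
Gen 2 (rule 158): 1100111111011
Gen 3 (rule 150): 0011011110000
Gen 4 (rule 154): 0110011101000
Gen 5 (rule 18): 1001100000100
Gen 6 (rule 158): 1111010001110
Gen 7 (rule 150): 0110011010101
Gen 8 (rule 154): 1101110000000
Gen 9 (rule 18): 0000001000000
Gen 10 (rule 158): 0000011100000
Gen 11 (rule 150): 0000101010000
Gen 12 (rule 154): 0001000001000
Gen 13 (rule 18): 0010100010100
Gen 14 (rule 158): 0110110110110
Gen 15 (rule 150): 1000000000001
Gen 16 (rule 154): 0100000000010

Answer: none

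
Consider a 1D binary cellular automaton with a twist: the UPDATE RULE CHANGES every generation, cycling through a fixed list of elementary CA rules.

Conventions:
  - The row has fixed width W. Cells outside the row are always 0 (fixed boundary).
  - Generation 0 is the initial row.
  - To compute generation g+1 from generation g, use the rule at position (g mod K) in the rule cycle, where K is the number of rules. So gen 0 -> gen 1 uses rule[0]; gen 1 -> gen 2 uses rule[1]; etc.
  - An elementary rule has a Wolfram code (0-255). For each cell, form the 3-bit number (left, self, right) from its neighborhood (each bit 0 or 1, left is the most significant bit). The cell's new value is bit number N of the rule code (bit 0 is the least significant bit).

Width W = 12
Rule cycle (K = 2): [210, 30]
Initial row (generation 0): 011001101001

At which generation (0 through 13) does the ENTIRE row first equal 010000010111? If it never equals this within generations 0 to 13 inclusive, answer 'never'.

Gen 0: 011001101001
Gen 1 (rule 210): 101110100110
Gen 2 (rule 30): 101000111101
Gen 3 (rule 210): 000101011100
Gen 4 (rule 30): 001101010010
Gen 5 (rule 210): 010100001101
Gen 6 (rule 30): 110110011001
Gen 7 (rule 210): 010011101110
Gen 8 (rule 30): 111110001001
Gen 9 (rule 210): 011111010110
Gen 10 (rule 30): 110000010101
Gen 11 (rule 210): 011000100000
Gen 12 (rule 30): 110101110000
Gen 13 (rule 210): 010000111000

Answer: never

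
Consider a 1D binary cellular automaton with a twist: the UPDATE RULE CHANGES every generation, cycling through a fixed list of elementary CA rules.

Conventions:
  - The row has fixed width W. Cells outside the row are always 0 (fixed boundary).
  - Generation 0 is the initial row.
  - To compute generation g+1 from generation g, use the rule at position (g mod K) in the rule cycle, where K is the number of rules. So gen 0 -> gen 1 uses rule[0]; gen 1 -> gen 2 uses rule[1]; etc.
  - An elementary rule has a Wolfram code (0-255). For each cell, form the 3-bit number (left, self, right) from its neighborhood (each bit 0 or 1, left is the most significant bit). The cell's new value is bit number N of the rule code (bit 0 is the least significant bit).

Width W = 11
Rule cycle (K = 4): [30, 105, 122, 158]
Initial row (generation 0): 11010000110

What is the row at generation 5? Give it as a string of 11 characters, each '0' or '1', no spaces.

Answer: 11000001111

Derivation:
Gen 0: 11010000110
Gen 1 (rule 30): 10011001101
Gen 2 (rule 105): 00011001110
Gen 3 (rule 122): 00111111011
Gen 4 (rule 158): 01111110010
Gen 5 (rule 30): 11000001111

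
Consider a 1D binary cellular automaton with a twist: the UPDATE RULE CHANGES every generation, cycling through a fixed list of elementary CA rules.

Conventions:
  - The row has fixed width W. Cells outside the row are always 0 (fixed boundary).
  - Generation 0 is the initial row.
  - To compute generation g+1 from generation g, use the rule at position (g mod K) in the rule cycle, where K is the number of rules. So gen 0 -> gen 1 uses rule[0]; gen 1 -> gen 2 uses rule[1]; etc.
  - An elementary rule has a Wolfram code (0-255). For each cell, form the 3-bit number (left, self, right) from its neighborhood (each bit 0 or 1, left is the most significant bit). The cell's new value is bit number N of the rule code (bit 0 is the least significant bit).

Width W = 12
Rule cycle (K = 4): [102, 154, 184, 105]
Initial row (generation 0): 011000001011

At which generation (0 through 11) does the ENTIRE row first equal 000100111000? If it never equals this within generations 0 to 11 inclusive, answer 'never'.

Answer: 2

Derivation:
Gen 0: 011000001011
Gen 1 (rule 102): 101000011101
Gen 2 (rule 154): 000100111000
Gen 3 (rule 184): 000010110100
Gen 4 (rule 105): 111001111001
Gen 5 (rule 102): 001010001011
Gen 6 (rule 154): 010001010010
Gen 7 (rule 184): 001000101001
Gen 8 (rule 105): 100010010000
Gen 9 (rule 102): 100110110000
Gen 10 (rule 154): 011100101000
Gen 11 (rule 184): 011010010100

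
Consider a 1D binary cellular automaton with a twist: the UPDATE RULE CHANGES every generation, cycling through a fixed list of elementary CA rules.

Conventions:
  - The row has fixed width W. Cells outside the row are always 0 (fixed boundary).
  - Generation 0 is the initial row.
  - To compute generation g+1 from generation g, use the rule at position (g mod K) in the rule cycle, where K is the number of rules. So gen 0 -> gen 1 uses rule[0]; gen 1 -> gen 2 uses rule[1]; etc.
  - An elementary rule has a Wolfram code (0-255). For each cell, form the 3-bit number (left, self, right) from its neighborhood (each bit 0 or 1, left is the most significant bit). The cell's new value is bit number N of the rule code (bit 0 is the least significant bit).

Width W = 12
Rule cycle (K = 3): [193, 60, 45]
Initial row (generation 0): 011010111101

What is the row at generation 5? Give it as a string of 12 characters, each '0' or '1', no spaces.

Answer: 000000000000

Derivation:
Gen 0: 011010111101
Gen 1 (rule 193): 001000011100
Gen 2 (rule 60): 001100010010
Gen 3 (rule 45): 101001010010
Gen 4 (rule 193): 000000000000
Gen 5 (rule 60): 000000000000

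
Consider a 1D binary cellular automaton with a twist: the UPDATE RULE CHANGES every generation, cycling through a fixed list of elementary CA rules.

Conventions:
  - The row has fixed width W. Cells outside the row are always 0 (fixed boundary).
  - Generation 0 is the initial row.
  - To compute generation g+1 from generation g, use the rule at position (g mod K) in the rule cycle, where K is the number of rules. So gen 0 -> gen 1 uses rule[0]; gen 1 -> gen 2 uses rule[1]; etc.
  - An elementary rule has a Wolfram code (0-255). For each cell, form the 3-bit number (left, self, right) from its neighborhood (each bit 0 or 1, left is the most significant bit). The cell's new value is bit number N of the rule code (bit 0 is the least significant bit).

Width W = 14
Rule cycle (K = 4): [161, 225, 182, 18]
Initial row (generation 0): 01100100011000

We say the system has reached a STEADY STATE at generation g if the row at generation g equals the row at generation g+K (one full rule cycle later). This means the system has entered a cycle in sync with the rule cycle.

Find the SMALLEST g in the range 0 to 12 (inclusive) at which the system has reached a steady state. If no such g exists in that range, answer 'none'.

Gen 0: 01100100011000
Gen 1 (rule 161): 00000001000011
Gen 2 (rule 225): 11111100011001
Gen 3 (rule 182): 01111010100111
Gen 4 (rule 18): 10000000011000
Gen 5 (rule 161): 00111111000011
Gen 6 (rule 225): 10011111011001
Gen 7 (rule 182): 11101110100111
Gen 8 (rule 18): 00000000011000
Gen 9 (rule 161): 11111111000011
Gen 10 (rule 225): 01111111011001
Gen 11 (rule 182): 10111110100111
Gen 12 (rule 18): 00000000011000
Gen 13 (rule 161): 11111111000011
Gen 14 (rule 225): 01111111011001
Gen 15 (rule 182): 10111110100111
Gen 16 (rule 18): 00000000011000

Answer: 8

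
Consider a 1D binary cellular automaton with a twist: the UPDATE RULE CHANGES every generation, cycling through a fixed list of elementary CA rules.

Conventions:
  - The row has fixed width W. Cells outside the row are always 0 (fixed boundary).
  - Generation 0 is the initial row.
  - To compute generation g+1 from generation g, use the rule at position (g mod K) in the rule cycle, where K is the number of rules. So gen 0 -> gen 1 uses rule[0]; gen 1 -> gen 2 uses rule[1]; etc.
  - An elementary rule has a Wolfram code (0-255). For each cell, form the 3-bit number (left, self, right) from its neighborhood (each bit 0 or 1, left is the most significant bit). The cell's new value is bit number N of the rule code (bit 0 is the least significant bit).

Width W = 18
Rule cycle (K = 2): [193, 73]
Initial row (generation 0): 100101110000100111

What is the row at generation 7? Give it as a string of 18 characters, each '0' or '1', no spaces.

Answer: 011110001100011001

Derivation:
Gen 0: 100101110000100111
Gen 1 (rule 193): 000000110110000011
Gen 2 (rule 73): 111110110110111011
Gen 3 (rule 193): 011110010010011001
Gen 4 (rule 73): 010010000000011000
Gen 5 (rule 193): 000000111111001011
Gen 6 (rule 73): 111110100001000011
Gen 7 (rule 193): 011110001100011001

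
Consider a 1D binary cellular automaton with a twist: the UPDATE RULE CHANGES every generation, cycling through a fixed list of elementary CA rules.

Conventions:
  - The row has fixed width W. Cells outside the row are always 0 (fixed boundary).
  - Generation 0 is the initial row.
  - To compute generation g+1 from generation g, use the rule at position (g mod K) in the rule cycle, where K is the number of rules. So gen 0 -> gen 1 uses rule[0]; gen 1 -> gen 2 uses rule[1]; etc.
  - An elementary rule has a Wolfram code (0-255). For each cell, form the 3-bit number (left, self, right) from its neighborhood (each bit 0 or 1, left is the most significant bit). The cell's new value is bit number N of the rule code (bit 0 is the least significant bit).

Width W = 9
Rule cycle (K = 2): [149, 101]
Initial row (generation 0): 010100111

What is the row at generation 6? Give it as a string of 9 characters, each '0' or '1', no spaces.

Gen 0: 010100111
Gen 1 (rule 149): 010110010
Gen 2 (rule 101): 011010010
Gen 3 (rule 149): 000011011
Gen 4 (rule 101): 111001101
Gen 5 (rule 149): 010100001
Gen 6 (rule 101): 011101101

Answer: 011101101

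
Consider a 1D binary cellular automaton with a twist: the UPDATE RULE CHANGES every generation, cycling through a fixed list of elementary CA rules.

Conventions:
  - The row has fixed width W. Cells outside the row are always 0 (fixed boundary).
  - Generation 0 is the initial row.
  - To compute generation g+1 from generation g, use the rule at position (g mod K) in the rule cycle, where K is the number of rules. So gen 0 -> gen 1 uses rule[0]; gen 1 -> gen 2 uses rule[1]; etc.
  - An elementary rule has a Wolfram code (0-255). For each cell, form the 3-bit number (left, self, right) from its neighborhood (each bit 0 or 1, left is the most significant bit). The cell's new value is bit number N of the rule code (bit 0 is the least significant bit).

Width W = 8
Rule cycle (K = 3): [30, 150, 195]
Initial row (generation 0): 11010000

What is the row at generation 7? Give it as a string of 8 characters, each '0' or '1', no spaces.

Answer: 10011111

Derivation:
Gen 0: 11010000
Gen 1 (rule 30): 10011000
Gen 2 (rule 150): 11100100
Gen 3 (rule 195): 01101001
Gen 4 (rule 30): 11001111
Gen 5 (rule 150): 00110110
Gen 6 (rule 195): 11010010
Gen 7 (rule 30): 10011111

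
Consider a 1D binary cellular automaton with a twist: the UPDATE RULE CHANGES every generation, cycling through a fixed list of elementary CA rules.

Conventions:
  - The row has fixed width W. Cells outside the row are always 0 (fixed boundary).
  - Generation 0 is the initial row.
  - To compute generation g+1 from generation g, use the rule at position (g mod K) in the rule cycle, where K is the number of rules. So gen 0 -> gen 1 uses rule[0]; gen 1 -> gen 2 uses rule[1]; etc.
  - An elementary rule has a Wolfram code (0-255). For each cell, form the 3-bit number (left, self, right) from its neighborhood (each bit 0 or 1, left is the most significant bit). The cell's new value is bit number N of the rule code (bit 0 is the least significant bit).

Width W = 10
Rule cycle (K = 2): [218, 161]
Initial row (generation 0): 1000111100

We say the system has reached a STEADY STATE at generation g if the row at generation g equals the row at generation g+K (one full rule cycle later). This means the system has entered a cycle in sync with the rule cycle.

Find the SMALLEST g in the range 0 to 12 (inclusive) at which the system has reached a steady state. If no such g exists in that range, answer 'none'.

Answer: 7

Derivation:
Gen 0: 1000111100
Gen 1 (rule 218): 0101111110
Gen 2 (rule 161): 0010111100
Gen 3 (rule 218): 0100111110
Gen 4 (rule 161): 0000011100
Gen 5 (rule 218): 0000111110
Gen 6 (rule 161): 1110011100
Gen 7 (rule 218): 1111111110
Gen 8 (rule 161): 0111111100
Gen 9 (rule 218): 1111111110
Gen 10 (rule 161): 0111111100
Gen 11 (rule 218): 1111111110
Gen 12 (rule 161): 0111111100
Gen 13 (rule 218): 1111111110
Gen 14 (rule 161): 0111111100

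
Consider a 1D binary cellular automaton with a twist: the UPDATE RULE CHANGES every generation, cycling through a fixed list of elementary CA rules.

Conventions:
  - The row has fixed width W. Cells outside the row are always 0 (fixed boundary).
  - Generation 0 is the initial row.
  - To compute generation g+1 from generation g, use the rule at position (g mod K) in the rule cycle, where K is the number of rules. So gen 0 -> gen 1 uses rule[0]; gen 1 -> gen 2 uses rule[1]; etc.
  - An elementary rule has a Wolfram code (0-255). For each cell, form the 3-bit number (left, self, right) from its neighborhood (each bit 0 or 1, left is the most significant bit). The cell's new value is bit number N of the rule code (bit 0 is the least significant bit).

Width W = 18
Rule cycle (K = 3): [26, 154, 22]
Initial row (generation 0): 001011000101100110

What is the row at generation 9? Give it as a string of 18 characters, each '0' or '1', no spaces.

Gen 0: 001011000101100110
Gen 1 (rule 26): 010010101001011101
Gen 2 (rule 154): 101100000110011000
Gen 3 (rule 22): 100010001001100100
Gen 4 (rule 26): 010101010111011010
Gen 5 (rule 154): 100000000110010001
Gen 6 (rule 22): 110000001001111011
Gen 7 (rule 26): 101000010111000010
Gen 8 (rule 154): 000100100110100101
Gen 9 (rule 22): 001111111000111101

Answer: 001111111000111101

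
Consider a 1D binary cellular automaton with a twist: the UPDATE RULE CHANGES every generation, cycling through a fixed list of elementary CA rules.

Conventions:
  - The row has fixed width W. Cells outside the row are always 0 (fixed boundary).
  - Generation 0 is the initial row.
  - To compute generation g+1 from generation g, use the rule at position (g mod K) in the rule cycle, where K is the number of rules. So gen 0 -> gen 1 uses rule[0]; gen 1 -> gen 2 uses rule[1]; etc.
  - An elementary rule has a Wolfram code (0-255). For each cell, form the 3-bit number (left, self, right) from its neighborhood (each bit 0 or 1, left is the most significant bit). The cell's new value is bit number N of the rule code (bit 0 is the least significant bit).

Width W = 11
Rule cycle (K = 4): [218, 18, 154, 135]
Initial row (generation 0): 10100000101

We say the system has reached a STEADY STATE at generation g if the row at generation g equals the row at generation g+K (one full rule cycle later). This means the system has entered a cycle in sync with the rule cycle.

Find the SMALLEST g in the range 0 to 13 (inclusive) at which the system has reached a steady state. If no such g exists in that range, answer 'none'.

Answer: 6

Derivation:
Gen 0: 10100000101
Gen 1 (rule 218): 00010001000
Gen 2 (rule 18): 00101010100
Gen 3 (rule 154): 01000000010
Gen 4 (rule 135): 11011111110
Gen 5 (rule 218): 11011111111
Gen 6 (rule 18): 00000000000
Gen 7 (rule 154): 00000000000
Gen 8 (rule 135): 11111111111
Gen 9 (rule 218): 11111111111
Gen 10 (rule 18): 00000000000
Gen 11 (rule 154): 00000000000
Gen 12 (rule 135): 11111111111
Gen 13 (rule 218): 11111111111
Gen 14 (rule 18): 00000000000
Gen 15 (rule 154): 00000000000
Gen 16 (rule 135): 11111111111
Gen 17 (rule 218): 11111111111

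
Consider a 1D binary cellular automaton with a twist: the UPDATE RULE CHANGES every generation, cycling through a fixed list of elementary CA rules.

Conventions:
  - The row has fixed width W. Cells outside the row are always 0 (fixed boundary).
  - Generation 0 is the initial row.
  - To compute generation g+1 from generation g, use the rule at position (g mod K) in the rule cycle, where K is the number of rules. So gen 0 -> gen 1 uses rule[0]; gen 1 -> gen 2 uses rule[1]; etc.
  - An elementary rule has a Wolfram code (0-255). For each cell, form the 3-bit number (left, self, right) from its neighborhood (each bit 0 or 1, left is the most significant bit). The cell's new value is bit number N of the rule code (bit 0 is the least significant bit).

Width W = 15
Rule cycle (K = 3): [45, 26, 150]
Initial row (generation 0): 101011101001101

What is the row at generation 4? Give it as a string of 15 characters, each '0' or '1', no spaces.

Gen 0: 101011101001101
Gen 1 (rule 45): 111110011001011
Gen 2 (rule 26): 100001110110010
Gen 3 (rule 150): 110010100001111
Gen 4 (rule 45): 100011101101000

Answer: 100011101101000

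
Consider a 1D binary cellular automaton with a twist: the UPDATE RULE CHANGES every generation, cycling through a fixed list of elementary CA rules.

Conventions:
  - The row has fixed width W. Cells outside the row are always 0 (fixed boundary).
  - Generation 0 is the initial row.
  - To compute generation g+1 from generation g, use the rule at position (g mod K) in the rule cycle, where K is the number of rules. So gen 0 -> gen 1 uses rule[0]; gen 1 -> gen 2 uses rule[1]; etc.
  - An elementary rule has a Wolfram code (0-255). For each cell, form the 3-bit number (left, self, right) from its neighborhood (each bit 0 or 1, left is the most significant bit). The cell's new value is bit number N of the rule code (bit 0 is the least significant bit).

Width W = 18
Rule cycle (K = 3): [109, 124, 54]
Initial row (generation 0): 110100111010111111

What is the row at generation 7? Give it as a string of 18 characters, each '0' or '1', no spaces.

Answer: 111010111010010001

Derivation:
Gen 0: 110100111010111111
Gen 1 (rule 109): 111100101111100001
Gen 2 (rule 124): 100110111000110001
Gen 3 (rule 54): 111001000101001011
Gen 4 (rule 109): 101001010111001111
Gen 5 (rule 124): 111101111101101001
Gen 6 (rule 54): 000010000010011111
Gen 7 (rule 109): 111010111010010001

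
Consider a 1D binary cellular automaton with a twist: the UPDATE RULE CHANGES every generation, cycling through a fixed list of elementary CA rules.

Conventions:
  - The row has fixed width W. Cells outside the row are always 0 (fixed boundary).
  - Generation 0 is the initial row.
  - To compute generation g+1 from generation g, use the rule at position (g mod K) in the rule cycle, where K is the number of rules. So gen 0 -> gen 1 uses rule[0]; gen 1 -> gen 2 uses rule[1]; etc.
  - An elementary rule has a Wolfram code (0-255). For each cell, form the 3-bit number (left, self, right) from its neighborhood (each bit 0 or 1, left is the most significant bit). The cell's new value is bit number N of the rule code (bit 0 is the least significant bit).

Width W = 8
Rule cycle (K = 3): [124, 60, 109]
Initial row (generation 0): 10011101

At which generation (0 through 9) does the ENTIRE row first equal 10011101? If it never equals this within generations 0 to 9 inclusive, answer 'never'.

Answer: 0

Derivation:
Gen 0: 10011101
Gen 1 (rule 124): 11010111
Gen 2 (rule 60): 10111100
Gen 3 (rule 109): 11100101
Gen 4 (rule 124): 10110111
Gen 5 (rule 60): 11101100
Gen 6 (rule 109): 10111101
Gen 7 (rule 124): 11100111
Gen 8 (rule 60): 10010100
Gen 9 (rule 109): 10011101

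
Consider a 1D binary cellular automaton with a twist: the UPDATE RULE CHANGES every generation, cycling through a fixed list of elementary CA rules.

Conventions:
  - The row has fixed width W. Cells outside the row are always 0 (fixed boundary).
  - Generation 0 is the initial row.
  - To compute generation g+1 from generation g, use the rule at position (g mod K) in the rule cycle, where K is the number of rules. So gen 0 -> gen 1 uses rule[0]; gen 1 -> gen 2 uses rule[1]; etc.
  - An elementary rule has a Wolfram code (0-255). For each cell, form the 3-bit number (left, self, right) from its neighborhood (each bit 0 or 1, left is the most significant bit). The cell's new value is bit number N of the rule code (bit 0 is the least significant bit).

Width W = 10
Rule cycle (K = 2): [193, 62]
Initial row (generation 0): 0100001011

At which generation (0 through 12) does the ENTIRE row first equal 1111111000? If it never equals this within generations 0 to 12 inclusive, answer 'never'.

Gen 0: 0100001011
Gen 1 (rule 193): 0001100001
Gen 2 (rule 62): 0011010011
Gen 3 (rule 193): 1001000001
Gen 4 (rule 62): 1111100011
Gen 5 (rule 193): 0111101001
Gen 6 (rule 62): 1100011111
Gen 7 (rule 193): 0101001111
Gen 8 (rule 62): 1111111000
Gen 9 (rule 193): 0111111011
Gen 10 (rule 62): 1100000110
Gen 11 (rule 193): 0101110010
Gen 12 (rule 62): 1111001111

Answer: 8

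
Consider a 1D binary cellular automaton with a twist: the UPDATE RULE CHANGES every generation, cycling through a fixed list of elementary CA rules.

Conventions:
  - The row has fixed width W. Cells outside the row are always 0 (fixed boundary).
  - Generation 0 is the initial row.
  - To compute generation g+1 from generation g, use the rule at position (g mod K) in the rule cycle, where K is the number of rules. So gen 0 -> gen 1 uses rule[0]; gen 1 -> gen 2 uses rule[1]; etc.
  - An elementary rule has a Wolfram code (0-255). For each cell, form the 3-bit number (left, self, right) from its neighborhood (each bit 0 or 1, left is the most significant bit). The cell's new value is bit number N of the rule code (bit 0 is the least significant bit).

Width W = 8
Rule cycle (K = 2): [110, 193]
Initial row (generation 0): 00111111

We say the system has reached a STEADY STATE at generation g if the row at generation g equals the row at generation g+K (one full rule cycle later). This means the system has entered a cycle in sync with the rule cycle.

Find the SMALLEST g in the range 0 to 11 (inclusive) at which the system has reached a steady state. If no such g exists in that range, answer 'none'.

Answer: 5

Derivation:
Gen 0: 00111111
Gen 1 (rule 110): 01100001
Gen 2 (rule 193): 00101100
Gen 3 (rule 110): 01111100
Gen 4 (rule 193): 00111101
Gen 5 (rule 110): 01100111
Gen 6 (rule 193): 00100011
Gen 7 (rule 110): 01100111
Gen 8 (rule 193): 00100011
Gen 9 (rule 110): 01100111
Gen 10 (rule 193): 00100011
Gen 11 (rule 110): 01100111
Gen 12 (rule 193): 00100011
Gen 13 (rule 110): 01100111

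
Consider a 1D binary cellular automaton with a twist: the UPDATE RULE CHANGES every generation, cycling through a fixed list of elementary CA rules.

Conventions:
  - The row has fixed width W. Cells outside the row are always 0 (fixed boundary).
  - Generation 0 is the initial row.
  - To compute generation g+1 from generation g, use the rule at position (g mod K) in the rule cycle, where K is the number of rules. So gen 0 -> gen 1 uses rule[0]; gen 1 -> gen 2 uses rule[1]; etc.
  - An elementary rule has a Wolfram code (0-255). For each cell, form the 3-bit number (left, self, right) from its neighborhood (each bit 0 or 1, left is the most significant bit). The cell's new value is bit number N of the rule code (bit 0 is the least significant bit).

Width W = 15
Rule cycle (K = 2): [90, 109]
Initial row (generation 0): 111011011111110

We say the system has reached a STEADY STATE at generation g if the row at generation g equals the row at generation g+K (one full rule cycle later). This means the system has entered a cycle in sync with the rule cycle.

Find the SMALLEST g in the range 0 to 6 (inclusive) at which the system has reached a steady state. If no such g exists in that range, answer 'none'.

Gen 0: 111011011111110
Gen 1 (rule 90): 101011010000011
Gen 2 (rule 109): 111111110111011
Gen 3 (rule 90): 100000010101011
Gen 4 (rule 109): 101111011111111
Gen 5 (rule 90): 001001010000001
Gen 6 (rule 109): 101001110111101
Gen 7 (rule 90): 000111010100100
Gen 8 (rule 109): 110101111100101

Answer: none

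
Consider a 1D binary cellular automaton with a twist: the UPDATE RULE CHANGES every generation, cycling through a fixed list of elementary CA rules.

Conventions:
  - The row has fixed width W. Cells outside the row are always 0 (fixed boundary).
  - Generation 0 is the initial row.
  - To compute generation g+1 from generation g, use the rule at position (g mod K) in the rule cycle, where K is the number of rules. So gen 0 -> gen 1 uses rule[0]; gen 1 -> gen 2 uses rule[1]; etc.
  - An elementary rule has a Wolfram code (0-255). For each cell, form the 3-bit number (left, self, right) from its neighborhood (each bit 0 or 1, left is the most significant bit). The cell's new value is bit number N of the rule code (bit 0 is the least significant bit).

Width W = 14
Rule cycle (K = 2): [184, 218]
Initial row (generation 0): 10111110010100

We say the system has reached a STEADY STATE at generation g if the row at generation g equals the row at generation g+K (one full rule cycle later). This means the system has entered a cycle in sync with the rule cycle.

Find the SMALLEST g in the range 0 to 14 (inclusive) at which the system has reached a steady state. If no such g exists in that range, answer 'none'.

Answer: none

Derivation:
Gen 0: 10111110010100
Gen 1 (rule 184): 01111101001010
Gen 2 (rule 218): 11111100110001
Gen 3 (rule 184): 11111010101000
Gen 4 (rule 218): 11111000000100
Gen 5 (rule 184): 11110100000010
Gen 6 (rule 218): 11110010000101
Gen 7 (rule 184): 11101001000010
Gen 8 (rule 218): 11100110100101
Gen 9 (rule 184): 11010101010010
Gen 10 (rule 218): 11000000001101
Gen 11 (rule 184): 10100000001010
Gen 12 (rule 218): 00010000010001
Gen 13 (rule 184): 00001000001000
Gen 14 (rule 218): 00010100010100
Gen 15 (rule 184): 00001010001010
Gen 16 (rule 218): 00010001010001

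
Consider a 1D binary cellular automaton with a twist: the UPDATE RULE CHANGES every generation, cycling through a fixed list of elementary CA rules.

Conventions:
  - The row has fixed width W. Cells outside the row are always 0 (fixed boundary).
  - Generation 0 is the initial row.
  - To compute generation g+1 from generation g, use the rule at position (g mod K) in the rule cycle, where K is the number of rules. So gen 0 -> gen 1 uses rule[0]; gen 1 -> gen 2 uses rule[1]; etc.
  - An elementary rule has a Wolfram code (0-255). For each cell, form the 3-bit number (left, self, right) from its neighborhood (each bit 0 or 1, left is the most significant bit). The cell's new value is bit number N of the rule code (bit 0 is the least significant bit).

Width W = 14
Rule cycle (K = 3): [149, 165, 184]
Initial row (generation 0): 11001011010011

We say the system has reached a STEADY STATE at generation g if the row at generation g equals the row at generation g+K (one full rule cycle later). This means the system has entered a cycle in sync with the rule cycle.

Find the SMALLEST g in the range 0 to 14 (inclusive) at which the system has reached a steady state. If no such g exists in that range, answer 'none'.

Gen 0: 11001011010011
Gen 1 (rule 149): 00101000011000
Gen 2 (rule 165): 10111011000011
Gen 3 (rule 184): 01110110100010
Gen 4 (rule 149): 00100000111011
Gen 5 (rule 165): 10101110010100
Gen 6 (rule 184): 01011101001010
Gen 7 (rule 149): 01001001101011
Gen 8 (rule 165): 01001000011100
Gen 9 (rule 184): 00100100011010
Gen 10 (rule 149): 10110111000011
Gen 11 (rule 165): 11001010011000
Gen 12 (rule 184): 10100101010100
Gen 13 (rule 149): 10110101010111
Gen 14 (rule 165): 11001111111010
Gen 15 (rule 184): 10101111110101
Gen 16 (rule 149): 10100111100101
Gen 17 (rule 165): 11100011000111

Answer: none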